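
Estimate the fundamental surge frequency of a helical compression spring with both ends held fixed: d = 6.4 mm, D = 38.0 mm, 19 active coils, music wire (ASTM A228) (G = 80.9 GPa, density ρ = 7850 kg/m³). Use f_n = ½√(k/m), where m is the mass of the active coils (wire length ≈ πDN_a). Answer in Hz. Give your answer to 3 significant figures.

84.3 Hz

k = Gd⁴/(8D³N_a) = (80.9×10³)(6.4⁴)/(8·38.0³·19) = 16.273 N/mm = 16273 N/m
Wire length L = πDN_a = π·38.0·19 = 2268.2 mm
m = ρ·(πd²/4)·L = 7850 × 32.17×10⁻⁶ m² × 2.2682 m = 0.5728 kg
f_n = ½√(k/m) = 0.5·√(16273/0.5728) = 0.5·√(28410) = 84.276 Hz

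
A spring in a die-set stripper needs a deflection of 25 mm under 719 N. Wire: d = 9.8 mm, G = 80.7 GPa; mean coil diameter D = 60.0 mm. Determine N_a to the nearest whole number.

Required rate k = F/δ = 719/25 = 28.76 N/mm
N_a = Gd⁴/(8D³k) = (80.7×10³ × 9.8⁴)/(8 × 60.0³ × 28.76)
    = 7.44351e+08 / 4.96973e+07 = 14.98 → 15 coils

15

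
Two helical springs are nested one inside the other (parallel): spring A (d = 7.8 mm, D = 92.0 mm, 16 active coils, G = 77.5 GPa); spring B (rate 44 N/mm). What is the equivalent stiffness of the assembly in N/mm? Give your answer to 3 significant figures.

k_A = Gd⁴/(8D³N_a) = (77.5×10³)(7.8⁴)/(8·92.0³·16) = 2.8781 N/mm
Parallel: k_eq = 2.8781 + 44 = 46.878 N/mm

46.9 N/mm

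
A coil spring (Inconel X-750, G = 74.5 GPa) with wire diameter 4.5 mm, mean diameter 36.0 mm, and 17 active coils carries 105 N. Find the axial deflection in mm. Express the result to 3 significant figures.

21.8 mm

k = Gd⁴/(8D³N_a) = (74.5×10³)(4.5⁴)/(8·36.0³·17) = 4.8146 N/mm
δ = F/k = 105 / 4.8146 = 21.809 mm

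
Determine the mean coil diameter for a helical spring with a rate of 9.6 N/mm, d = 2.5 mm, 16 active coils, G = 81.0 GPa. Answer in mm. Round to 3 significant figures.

13.7 mm

D = (Gd⁴/(8N_a·k))^(1/3) = (81.0×10³·2.5⁴/(8·16·9.6))^(1/3)
  = (2574.92)^(1/3) = 13.7063 mm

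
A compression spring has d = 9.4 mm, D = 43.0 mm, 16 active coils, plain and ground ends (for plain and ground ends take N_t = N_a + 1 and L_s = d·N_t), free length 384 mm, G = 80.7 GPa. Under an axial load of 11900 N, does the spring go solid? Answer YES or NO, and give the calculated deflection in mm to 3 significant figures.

NO, δ = 192 mm

k = Gd⁴/(8D³N_a) = (80.7×10³)(9.4⁴)/(8·43.0³·16) = 61.911 N/mm
N_t = 17; L_s = 9.4·17 = 159.8 mm; δ_solid = L₀ − L_s = 384 − 159.8 = 224.2 mm
δ = F/k = 11900/61.911 = 192.21 mm
δ < δ_solid → spring does not go solid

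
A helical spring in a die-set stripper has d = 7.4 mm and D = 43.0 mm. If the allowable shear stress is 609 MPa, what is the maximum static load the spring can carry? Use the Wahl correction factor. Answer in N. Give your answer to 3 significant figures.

1790 N

C = D/d = 43.0/7.4 = 5.8108
K_W = (4C−1)/(4C−4) + 0.615/C = 22.243/19.243 + 0.1058 = 1.2617
τ_max = K·8FD/(πd³) → F_max = τ_allow·πd³/(8DK)
F_max = 609·π·7.4³/(8·43.0·1.2617) = 7.7529e+05/434.04 = 1786.2 N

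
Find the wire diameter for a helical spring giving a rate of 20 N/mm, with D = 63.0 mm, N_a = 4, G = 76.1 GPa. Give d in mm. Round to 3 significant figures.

d = (8D³N_a·k / G)^(1/4) = (8·63.0³·4·20 / (76.1×10³))^0.25
  = (2102.9)^0.25 = 6.7718 mm

6.77 mm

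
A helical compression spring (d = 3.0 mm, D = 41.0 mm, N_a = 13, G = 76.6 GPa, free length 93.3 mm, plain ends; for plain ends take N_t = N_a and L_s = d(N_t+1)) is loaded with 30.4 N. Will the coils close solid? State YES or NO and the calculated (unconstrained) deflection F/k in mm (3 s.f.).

NO, δ = 35.1 mm

k = Gd⁴/(8D³N_a) = (76.6×10³)(3.0⁴)/(8·41.0³·13) = 0.86562 N/mm
N_t = 13; L_s = 3.0·14 = 42 mm; δ_solid = L₀ − L_s = 93.3 − 42 = 51.3 mm
δ = F/k = 30.4/0.86562 = 35.119 mm
δ < δ_solid → spring does not go solid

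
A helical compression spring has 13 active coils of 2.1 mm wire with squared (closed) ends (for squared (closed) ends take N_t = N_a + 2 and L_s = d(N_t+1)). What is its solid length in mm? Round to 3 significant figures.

33.6 mm

squared (closed) ends: N_t = N_a + 2 = 13 + 2 = 15
L_s = d·(N_t+1) = 2.1 × 16 = 33.6 mm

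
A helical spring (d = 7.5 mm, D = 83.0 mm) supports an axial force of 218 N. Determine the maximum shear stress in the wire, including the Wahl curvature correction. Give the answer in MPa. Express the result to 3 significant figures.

123 MPa

Spring index C = D/d = 83.0/7.5 = 11.0667
K_W = (4C−1)/(4C−4) + 0.615/C = 43.267/40.267 + 0.0556 = 1.1301
τ₀ = 8FD/(πd³) = 8·218·83.0/(π·7.5³) = 144752/1325.4 = 109.22 MPa
τ_max = K·τ₀ = 1.1301 × 109.22 = 123.42 MPa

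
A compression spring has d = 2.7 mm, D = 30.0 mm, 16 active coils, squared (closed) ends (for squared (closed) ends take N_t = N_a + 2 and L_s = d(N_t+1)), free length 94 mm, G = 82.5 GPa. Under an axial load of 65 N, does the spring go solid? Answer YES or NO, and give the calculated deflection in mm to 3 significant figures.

k = Gd⁴/(8D³N_a) = (82.5×10³)(2.7⁴)/(8·30.0³·16) = 1.2686 N/mm
N_t = 18; L_s = 2.7·19 = 51.3 mm; δ_solid = L₀ − L_s = 94 − 51.3 = 42.7 mm
δ = F/k = 65/1.2686 = 51.236 mm
δ ≥ δ_solid → spring goes solid

YES, δ = 51.2 mm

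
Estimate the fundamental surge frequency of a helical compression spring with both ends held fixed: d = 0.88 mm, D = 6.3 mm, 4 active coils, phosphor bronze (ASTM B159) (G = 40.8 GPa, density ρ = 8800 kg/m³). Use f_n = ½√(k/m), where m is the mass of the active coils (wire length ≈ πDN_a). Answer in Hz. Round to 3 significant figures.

1340 Hz

k = Gd⁴/(8D³N_a) = (40.8×10³)(0.88⁴)/(8·6.3³·4) = 3.0579 N/mm = 3057.9 N/m
Wire length L = πDN_a = π·6.3·4 = 79.168 mm
m = ρ·(πd²/4)·L = 8800 × 0.60821×10⁻⁶ m² × 0.079168 m = 0.00042373 kg
f_n = ½√(k/m) = 0.5·√(3057.9/0.00042373) = 0.5·√(7.2166e+06) = 1343.2 Hz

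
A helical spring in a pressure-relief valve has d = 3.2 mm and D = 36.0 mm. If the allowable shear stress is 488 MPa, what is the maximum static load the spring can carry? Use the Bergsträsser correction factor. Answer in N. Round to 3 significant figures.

C = D/d = 36.0/3.2 = 11.2500
K_B = (4C+2)/(4C−3) = 47.000/42.000 = 1.1190
τ_max = K·8FD/(πd³) → F_max = τ_allow·πd³/(8DK)
F_max = 488·π·3.2³/(8·36.0·1.1190) = 50237/322.29 = 155.88 N

156 N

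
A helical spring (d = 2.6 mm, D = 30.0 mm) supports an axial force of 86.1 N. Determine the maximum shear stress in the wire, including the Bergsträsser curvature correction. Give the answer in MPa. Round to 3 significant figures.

Spring index C = D/d = 30.0/2.6 = 11.5385
K_B = (4C+2)/(4C−3) = 48.154/43.154 = 1.1159
τ₀ = 8FD/(πd³) = 8·86.1·30.0/(π·2.6³) = 20664/55.217 = 374.24 MPa
τ_max = K·τ₀ = 1.1159 × 374.24 = 417.6 MPa

418 MPa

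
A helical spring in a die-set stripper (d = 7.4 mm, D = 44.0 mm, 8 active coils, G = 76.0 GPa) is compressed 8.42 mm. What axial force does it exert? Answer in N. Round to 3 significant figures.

k = Gd⁴/(8D³N_a) = (76.0×10³)(7.4⁴)/(8·44.0³·8) = 41.803 N/mm
F = k·δ = 41.803 × 8.42 = 351.98 N

352 N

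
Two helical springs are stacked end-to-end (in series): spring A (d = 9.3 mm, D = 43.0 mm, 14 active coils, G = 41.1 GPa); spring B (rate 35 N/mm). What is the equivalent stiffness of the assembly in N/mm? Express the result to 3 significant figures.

17.4 N/mm

k_A = Gd⁴/(8D³N_a) = (41.1×10³)(9.3⁴)/(8·43.0³·14) = 34.526 N/mm
Series: 1/k_eq = 1/34.526 + 1/35 = 0.057535; k_eq = 17.381 N/mm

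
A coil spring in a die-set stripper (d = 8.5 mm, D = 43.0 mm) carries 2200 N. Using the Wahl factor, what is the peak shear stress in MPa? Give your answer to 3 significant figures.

Spring index C = D/d = 43.0/8.5 = 5.0588
K_W = (4C−1)/(4C−4) + 0.615/C = 19.235/16.235 + 0.1216 = 1.3064
τ₀ = 8FD/(πd³) = 8·2200·43.0/(π·8.5³) = 756800/1929.3 = 392.26 MPa
τ_max = K·τ₀ = 1.3064 × 392.26 = 512.43 MPa

512 MPa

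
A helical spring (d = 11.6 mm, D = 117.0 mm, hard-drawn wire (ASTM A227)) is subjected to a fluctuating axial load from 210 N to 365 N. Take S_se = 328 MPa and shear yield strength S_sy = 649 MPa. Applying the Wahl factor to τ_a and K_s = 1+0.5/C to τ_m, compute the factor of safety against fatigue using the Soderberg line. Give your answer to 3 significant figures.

C = D/d = 117.0/11.6 = 10.0862; K_W = (4C−1)/(4C−4)+0.615/C = 1.1435; K_s = 1+0.5/C = 1.0496
F_a = (F_max−F_min)/2 = 77.5 N; F_m = (F_max+F_min)/2 = 287.5 N
τ_a = K_W·8F_aD/(πd³) = 1.1435 × 14.793 = 16.916 MPa
τ_m = K_s·8F_mD/(πd³) = 1.0496 × 54.877 = 57.597 MPa
Soderberg: 1/n_f = τ_a/S_se + τ_m/S_sy = 16.916/328 + 57.597/649 = 0.05157 + 0.08875 = 0.14032
n_f = 1/0.14032 = 7.127

7.13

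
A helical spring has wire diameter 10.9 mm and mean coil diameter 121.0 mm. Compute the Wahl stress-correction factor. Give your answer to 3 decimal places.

C = D/d = 121.0/10.9 = 11.1009
K_W = (4C−1)/(4C−4) + 0.615/C = 43.404/40.404 + 0.0554 = 1.1297

1.130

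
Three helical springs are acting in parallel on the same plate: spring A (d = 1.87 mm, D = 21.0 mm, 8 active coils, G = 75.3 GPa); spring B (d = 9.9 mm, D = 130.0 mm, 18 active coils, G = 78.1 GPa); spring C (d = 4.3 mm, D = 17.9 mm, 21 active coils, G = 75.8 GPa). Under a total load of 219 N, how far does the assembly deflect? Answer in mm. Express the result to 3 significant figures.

7.11 mm

k_A = Gd⁴/(8D³N_a) = (75.3×10³)(1.87⁴)/(8·21.0³·8) = 1.5535 N/mm
k_B = Gd⁴/(8D³N_a) = (78.1×10³)(9.9⁴)/(8·130.0³·18) = 2.3714 N/mm
k_C = Gd⁴/(8D³N_a) = (75.8×10³)(4.3⁴)/(8·17.9³·21) = 26.895 N/mm
Parallel: k_eq = 1.5535 + 2.3714 + 26.895 = 30.82 N/mm
δ = F/k_eq = 219/30.82 = 7.1058 mm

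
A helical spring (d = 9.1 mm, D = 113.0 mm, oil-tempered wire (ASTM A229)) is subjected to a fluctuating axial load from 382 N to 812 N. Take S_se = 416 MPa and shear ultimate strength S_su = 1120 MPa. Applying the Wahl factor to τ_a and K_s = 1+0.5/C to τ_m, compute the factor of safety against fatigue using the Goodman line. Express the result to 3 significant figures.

2.32

C = D/d = 113.0/9.1 = 12.4176; K_W = (4C−1)/(4C−4)+0.615/C = 1.1152; K_s = 1+0.5/C = 1.0403
F_a = (F_max−F_min)/2 = 215 N; F_m = (F_max+F_min)/2 = 597 N
τ_a = K_W·8F_aD/(πd³) = 1.1152 × 82.098 = 91.557 MPa
τ_m = K_s·8F_mD/(πd³) = 1.0403 × 227.97 = 237.14 MPa
Goodman: 1/n_f = τ_a/S_se + τ_m/S_su = 91.557/416 + 237.14/1120 = 0.22009 + 0.21174 = 0.43182
n_f = 1/0.43182 = 2.316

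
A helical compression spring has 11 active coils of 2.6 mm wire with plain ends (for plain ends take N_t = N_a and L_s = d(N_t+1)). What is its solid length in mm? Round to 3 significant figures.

plain ends: N_t = N_a = 11
L_s = d·(N_t+1) = 2.6 × 12 = 31.2 mm

31.2 mm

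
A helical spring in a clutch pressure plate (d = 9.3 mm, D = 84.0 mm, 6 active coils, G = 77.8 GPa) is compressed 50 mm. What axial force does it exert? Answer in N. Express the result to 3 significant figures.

k = Gd⁴/(8D³N_a) = (77.8×10³)(9.3⁴)/(8·84.0³·6) = 20.457 N/mm
F = k·δ = 20.457 × 50 = 1022.8 N

1020 N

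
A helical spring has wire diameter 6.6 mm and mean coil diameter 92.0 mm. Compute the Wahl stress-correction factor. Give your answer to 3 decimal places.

1.102

C = D/d = 92.0/6.6 = 13.9394
K_W = (4C−1)/(4C−4) + 0.615/C = 54.758/51.758 + 0.0441 = 1.1021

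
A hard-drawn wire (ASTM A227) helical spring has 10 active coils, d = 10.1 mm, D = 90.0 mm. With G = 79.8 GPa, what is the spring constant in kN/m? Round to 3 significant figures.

k = Gd⁴/(8D³N_a) = (79.8×10³ × 10.1⁴) / (8 × 90.0³ × 10)
  = 8.30402e+08 / 5.832e+07 = 14.239 N/mm

14.2 kN/m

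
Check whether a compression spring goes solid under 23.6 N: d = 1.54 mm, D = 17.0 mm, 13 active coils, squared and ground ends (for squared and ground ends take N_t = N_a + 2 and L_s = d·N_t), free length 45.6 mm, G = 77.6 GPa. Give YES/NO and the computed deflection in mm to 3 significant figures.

k = Gd⁴/(8D³N_a) = (77.6×10³)(1.54⁴)/(8·17.0³·13) = 0.85421 N/mm
N_t = 15; L_s = 1.54·15 = 23.1 mm; δ_solid = L₀ − L_s = 45.6 − 23.1 = 22.5 mm
δ = F/k = 23.6/0.85421 = 27.628 mm
δ ≥ δ_solid → spring goes solid

YES, δ = 27.6 mm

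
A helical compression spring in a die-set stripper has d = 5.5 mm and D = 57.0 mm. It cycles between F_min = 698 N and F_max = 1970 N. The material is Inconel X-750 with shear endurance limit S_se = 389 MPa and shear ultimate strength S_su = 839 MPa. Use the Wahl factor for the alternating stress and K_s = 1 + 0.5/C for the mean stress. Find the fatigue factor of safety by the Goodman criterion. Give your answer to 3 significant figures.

C = D/d = 57.0/5.5 = 10.3636; K_W = (4C−1)/(4C−4)+0.615/C = 1.1394; K_s = 1+0.5/C = 1.0482
F_a = (F_max−F_min)/2 = 636 N; F_m = (F_max+F_min)/2 = 1334 N
τ_a = K_W·8F_aD/(πd³) = 1.1394 × 554.86 = 632.23 MPa
τ_m = K_s·8F_mD/(πd³) = 1.0482 × 1163.8 = 1220 MPa
Goodman: 1/n_f = τ_a/S_se + τ_m/S_su = 632.23/389 + 1220/839 = 1.62527 + 1.45407 = 3.0793
n_f = 1/3.0793 = 0.3247

0.325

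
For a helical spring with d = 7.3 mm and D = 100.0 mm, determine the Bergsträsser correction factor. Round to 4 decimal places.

1.0965

C = D/d = 100.0/7.3 = 13.6986
K_B = (4C+2)/(4C−3) = 56.795/51.795 = 1.0965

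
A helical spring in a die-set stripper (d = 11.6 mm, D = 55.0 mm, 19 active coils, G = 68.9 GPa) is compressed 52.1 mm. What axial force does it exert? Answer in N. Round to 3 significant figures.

2570 N

k = Gd⁴/(8D³N_a) = (68.9×10³)(11.6⁴)/(8·55.0³·19) = 49.331 N/mm
F = k·δ = 49.331 × 52.1 = 2570.1 N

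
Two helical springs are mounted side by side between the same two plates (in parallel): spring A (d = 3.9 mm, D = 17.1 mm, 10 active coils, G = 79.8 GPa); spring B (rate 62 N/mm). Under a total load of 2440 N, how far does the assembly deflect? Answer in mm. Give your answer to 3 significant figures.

22.6 mm

k_A = Gd⁴/(8D³N_a) = (79.8×10³)(3.9⁴)/(8·17.1³·10) = 46.151 N/mm
Parallel: k_eq = 46.151 + 62 = 108.15 N/mm
δ = F/k_eq = 2440/108.15 = 22.561 mm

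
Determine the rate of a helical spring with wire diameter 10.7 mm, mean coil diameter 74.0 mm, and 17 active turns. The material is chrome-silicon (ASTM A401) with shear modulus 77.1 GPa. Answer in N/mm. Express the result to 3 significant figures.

k = Gd⁴/(8D³N_a) = (77.1×10³ × 10.7⁴) / (8 × 74.0³ × 17)
  = 1.01062e+09 / 5.51105e+07 = 18.338 N/mm

18.3 N/mm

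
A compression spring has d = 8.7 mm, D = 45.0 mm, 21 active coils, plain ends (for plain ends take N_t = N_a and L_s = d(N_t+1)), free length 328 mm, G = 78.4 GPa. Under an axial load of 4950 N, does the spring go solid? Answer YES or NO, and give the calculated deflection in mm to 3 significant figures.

k = Gd⁴/(8D³N_a) = (78.4×10³)(8.7⁴)/(8·45.0³·21) = 29.339 N/mm
N_t = 21; L_s = 8.7·22 = 191.4 mm; δ_solid = L₀ − L_s = 328 − 191.4 = 136.6 mm
δ = F/k = 4950/29.339 = 168.72 mm
δ ≥ δ_solid → spring goes solid

YES, δ = 169 mm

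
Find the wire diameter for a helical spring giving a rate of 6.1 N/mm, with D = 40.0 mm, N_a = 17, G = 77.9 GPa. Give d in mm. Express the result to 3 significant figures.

d = (8D³N_a·k / G)^(1/4) = (8·40.0³·17·6.1 / (77.9×10³))^0.25
  = (681.57)^0.25 = 5.1095 mm

5.11 mm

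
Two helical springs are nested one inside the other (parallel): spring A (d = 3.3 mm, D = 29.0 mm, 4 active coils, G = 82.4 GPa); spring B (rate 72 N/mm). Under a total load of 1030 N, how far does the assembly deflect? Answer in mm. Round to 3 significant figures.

12.2 mm

k_A = Gd⁴/(8D³N_a) = (82.4×10³)(3.3⁴)/(8·29.0³·4) = 12.521 N/mm
Parallel: k_eq = 12.521 + 72 = 84.521 N/mm
δ = F/k_eq = 1030/84.521 = 12.186 mm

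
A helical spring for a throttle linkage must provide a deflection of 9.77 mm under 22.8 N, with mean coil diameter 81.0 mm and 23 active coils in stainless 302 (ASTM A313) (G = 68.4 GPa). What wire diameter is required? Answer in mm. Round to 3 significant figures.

Required rate k = F/δ = 22.8/9.77 = 2.3337 N/mm
d = (8D³N_a·k / G)^(1/4) = (8·81.0³·23·2.3337 / (68.4×10³))^0.25
  = (3336.2)^0.25 = 7.6000 mm

7.60 mm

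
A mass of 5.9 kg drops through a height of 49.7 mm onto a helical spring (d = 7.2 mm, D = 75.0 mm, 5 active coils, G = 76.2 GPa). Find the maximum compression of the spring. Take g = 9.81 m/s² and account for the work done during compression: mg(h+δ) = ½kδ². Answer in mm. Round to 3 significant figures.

k = Gd⁴/(8D³N_a) = (76.2×10³)(7.2⁴)/(8·75.0³·5) = 12.135 N/mm
W = mg = 5.9 × 9.81 = 57.879 N
½kδ² − Wδ − Wh = 0 → δ = (W + √(W² + 2kWh))/k
δ = (57.879 + √(3350 + 69815))/12.135 = (57.879 + 270.49)/12.135 = 27.06 mm

27.1 mm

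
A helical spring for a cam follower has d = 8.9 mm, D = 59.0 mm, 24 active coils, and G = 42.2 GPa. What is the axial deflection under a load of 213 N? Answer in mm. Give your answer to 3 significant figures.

k = Gd⁴/(8D³N_a) = (42.2×10³)(8.9⁴)/(8·59.0³·24) = 6.7145 N/mm
δ = F/k = 213 / 6.7145 = 31.722 mm

31.7 mm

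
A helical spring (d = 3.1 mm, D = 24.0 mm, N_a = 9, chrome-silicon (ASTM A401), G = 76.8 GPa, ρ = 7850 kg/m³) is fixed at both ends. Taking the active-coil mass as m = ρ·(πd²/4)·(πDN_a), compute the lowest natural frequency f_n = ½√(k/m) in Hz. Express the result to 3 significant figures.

k = Gd⁴/(8D³N_a) = (76.8×10³)(3.1⁴)/(8·24.0³·9) = 7.1259 N/mm = 7125.9 N/m
Wire length L = πDN_a = π·24.0·9 = 678.58 mm
m = ρ·(πd²/4)·L = 7850 × 7.5477×10⁻⁶ m² × 0.67858 m = 0.040206 kg
f_n = ½√(k/m) = 0.5·√(7125.9/0.040206) = 0.5·√(1.7724e+05) = 210.5 Hz

210 Hz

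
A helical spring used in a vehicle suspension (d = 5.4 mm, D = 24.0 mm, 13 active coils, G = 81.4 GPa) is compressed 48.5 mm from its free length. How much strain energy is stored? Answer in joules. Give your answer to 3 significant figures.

k = Gd⁴/(8D³N_a) = (81.4×10³)(5.4⁴)/(8·24.0³·13) = 48.143 N/mm
U = ½kδ² = 0.5 × 48.143 × 48.5² = 56622 N·mm = 56.622 J

56.6 J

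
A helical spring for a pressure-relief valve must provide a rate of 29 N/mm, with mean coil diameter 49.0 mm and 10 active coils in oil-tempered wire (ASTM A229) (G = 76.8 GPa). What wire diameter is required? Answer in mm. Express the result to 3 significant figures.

7.72 mm

d = (8D³N_a·k / G)^(1/4) = (8·49.0³·10·29 / (76.8×10³))^0.25
  = (3554)^0.25 = 7.7211 mm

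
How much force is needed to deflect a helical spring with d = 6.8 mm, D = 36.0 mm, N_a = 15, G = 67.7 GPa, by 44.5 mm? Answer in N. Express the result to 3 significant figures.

1150 N

k = Gd⁴/(8D³N_a) = (67.7×10³)(6.8⁴)/(8·36.0³·15) = 25.854 N/mm
F = k·δ = 25.854 × 44.5 = 1150.5 N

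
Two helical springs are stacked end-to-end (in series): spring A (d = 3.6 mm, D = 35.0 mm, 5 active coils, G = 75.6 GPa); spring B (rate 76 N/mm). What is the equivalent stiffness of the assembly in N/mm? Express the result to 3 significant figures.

k_A = Gd⁴/(8D³N_a) = (75.6×10³)(3.6⁴)/(8·35.0³·5) = 7.404 N/mm
Series: 1/k_eq = 1/7.404 + 1/76 = 0.14822; k_eq = 6.7467 N/mm

6.75 N/mm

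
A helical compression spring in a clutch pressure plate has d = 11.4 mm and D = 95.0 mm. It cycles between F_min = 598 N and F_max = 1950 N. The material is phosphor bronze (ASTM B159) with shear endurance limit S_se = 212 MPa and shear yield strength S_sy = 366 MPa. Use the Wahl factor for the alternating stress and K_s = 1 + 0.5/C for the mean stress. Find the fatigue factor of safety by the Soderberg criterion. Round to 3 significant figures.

0.823

C = D/d = 95.0/11.4 = 8.3333; K_W = (4C−1)/(4C−4)+0.615/C = 1.1761; K_s = 1+0.5/C = 1.0600
F_a = (F_max−F_min)/2 = 676 N; F_m = (F_max+F_min)/2 = 1274 N
τ_a = K_W·8F_aD/(πd³) = 1.1761 × 110.38 = 129.82 MPa
τ_m = K_s·8F_mD/(πd³) = 1.0600 × 208.03 = 220.51 MPa
Soderberg: 1/n_f = τ_a/S_se + τ_m/S_sy = 129.82/212 + 220.51/366 = 0.61234 + 0.60248 = 1.2148
n_f = 1/1.2148 = 0.8232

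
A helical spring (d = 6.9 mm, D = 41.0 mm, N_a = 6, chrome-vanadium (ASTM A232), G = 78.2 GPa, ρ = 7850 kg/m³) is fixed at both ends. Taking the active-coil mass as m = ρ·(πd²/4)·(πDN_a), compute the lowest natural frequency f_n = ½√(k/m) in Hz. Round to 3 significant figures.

243 Hz

k = Gd⁴/(8D³N_a) = (78.2×10³)(6.9⁴)/(8·41.0³·6) = 53.581 N/mm = 53581 N/m
Wire length L = πDN_a = π·41.0·6 = 772.83 mm
m = ρ·(πd²/4)·L = 7850 × 37.393×10⁻⁶ m² × 0.77283 m = 0.22685 kg
f_n = ½√(k/m) = 0.5·√(53581/0.22685) = 0.5·√(2.3619e+05) = 243 Hz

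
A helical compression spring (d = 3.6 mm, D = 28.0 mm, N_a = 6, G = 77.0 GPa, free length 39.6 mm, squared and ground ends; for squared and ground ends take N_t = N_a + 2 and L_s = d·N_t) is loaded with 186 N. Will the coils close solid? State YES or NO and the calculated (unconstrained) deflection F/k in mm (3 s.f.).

k = Gd⁴/(8D³N_a) = (77.0×10³)(3.6⁴)/(8·28.0³·6) = 12.274 N/mm
N_t = 8; L_s = 3.6·8 = 28.8 mm; δ_solid = L₀ − L_s = 39.6 − 28.8 = 10.8 mm
δ = F/k = 186/12.274 = 15.154 mm
δ ≥ δ_solid → spring goes solid

YES, δ = 15.2 mm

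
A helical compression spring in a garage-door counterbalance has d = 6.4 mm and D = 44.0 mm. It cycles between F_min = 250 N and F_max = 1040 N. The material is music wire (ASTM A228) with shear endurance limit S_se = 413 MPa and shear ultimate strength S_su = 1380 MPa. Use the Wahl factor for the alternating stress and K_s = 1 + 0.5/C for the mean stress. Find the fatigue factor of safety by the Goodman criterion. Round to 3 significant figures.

1.40

C = D/d = 44.0/6.4 = 6.8750; K_W = (4C−1)/(4C−4)+0.615/C = 1.2171; K_s = 1+0.5/C = 1.0727
F_a = (F_max−F_min)/2 = 395 N; F_m = (F_max+F_min)/2 = 645 N
τ_a = K_W·8F_aD/(πd³) = 1.2171 × 168.83 = 205.49 MPa
τ_m = K_s·8F_mD/(πd³) = 1.0727 × 275.68 = 295.73 MPa
Goodman: 1/n_f = τ_a/S_se + τ_m/S_su = 205.49/413 + 295.73/1380 = 0.49754 + 0.21430 = 0.71184
n_f = 1/0.71184 = 1.405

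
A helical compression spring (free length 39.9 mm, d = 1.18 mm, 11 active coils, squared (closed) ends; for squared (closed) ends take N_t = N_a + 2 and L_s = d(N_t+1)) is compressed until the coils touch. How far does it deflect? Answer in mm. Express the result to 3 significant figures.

N_t = 13; L_s = 1.18·14 = 16.52 mm
δ_solid = L₀ − L_s = 39.9 − 16.52 = 23.38 mm

23.4 mm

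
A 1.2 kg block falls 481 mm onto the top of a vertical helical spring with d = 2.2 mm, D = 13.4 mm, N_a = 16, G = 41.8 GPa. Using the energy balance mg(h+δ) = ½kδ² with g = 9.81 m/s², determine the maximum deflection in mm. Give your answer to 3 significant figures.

63.5 mm

k = Gd⁴/(8D³N_a) = (41.8×10³)(2.2⁴)/(8·13.4³·16) = 3.1794 N/mm
W = mg = 1.2 × 9.81 = 11.772 N
½kδ² − Wδ − Wh = 0 → δ = (W + √(W² + 2kWh))/k
δ = (11.772 + √(138.58 + 36005.4))/3.1794 = (11.772 + 190.12)/3.1794 = 63.499 mm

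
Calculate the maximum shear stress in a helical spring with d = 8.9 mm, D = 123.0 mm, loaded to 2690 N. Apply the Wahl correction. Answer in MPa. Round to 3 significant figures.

1320 MPa

Spring index C = D/d = 123.0/8.9 = 13.8202
K_W = (4C−1)/(4C−4) + 0.615/C = 54.281/51.281 + 0.0445 = 1.1030
τ₀ = 8FD/(πd³) = 8·2690·123.0/(π·8.9³) = 2.64696e+06/2214.7 = 1195.2 MPa
τ_max = K·τ₀ = 1.1030 × 1195.2 = 1318.3 MPa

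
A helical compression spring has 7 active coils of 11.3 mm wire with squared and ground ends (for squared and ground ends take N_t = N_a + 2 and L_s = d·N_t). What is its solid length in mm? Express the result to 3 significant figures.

squared and ground ends: N_t = N_a + 2 = 7 + 2 = 9
L_s = d·N_t = 11.3 × 9 = 101.7 mm

102 mm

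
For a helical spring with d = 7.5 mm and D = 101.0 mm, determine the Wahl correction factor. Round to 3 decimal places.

1.106

C = D/d = 101.0/7.5 = 13.4667
K_W = (4C−1)/(4C−4) + 0.615/C = 52.867/49.867 + 0.0457 = 1.1058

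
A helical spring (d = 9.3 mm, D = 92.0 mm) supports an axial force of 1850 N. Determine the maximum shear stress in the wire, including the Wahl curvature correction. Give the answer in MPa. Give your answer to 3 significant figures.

618 MPa

Spring index C = D/d = 92.0/9.3 = 9.8925
K_W = (4C−1)/(4C−4) + 0.615/C = 38.570/35.570 + 0.0622 = 1.1465
τ₀ = 8FD/(πd³) = 8·1850·92.0/(π·9.3³) = 1.3616e+06/2527 = 538.83 MPa
τ_max = K·τ₀ = 1.1465 × 538.83 = 617.77 MPa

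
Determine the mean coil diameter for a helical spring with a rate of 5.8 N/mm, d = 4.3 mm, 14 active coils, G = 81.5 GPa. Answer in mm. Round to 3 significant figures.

35.0 mm

D = (Gd⁴/(8N_a·k))^(1/3) = (81.5×10³·4.3⁴/(8·14·5.8))^(1/3)
  = (42892.9)^(1/3) = 35.0049 mm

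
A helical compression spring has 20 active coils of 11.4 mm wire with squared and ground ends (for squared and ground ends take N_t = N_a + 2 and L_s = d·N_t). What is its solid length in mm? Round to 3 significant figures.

squared and ground ends: N_t = N_a + 2 = 20 + 2 = 22
L_s = d·N_t = 11.4 × 22 = 250.8 mm

251 mm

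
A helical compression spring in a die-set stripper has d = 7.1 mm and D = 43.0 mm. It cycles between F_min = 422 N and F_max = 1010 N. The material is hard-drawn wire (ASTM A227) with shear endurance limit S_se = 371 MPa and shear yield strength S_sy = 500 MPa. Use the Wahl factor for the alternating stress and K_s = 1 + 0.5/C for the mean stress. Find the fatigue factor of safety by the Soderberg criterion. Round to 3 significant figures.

C = D/d = 43.0/7.1 = 6.0563; K_W = (4C−1)/(4C−4)+0.615/C = 1.2499; K_s = 1+0.5/C = 1.0826
F_a = (F_max−F_min)/2 = 294 N; F_m = (F_max+F_min)/2 = 716 N
τ_a = K_W·8F_aD/(πd³) = 1.2499 × 89.946 = 112.42 MPa
τ_m = K_s·8F_mD/(πd³) = 1.0826 × 219.05 = 237.14 MPa
Soderberg: 1/n_f = τ_a/S_se + τ_m/S_sy = 112.42/371 + 237.14/500 = 0.30302 + 0.47427 = 0.77729
n_f = 1/0.77729 = 1.287

1.29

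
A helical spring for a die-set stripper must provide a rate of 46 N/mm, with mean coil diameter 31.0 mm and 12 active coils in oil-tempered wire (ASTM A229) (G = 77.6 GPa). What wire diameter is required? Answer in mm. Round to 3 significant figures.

d = (8D³N_a·k / G)^(1/4) = (8·31.0³·12·46 / (77.6×10³))^0.25
  = (1695.3)^0.25 = 6.4167 mm

6.42 mm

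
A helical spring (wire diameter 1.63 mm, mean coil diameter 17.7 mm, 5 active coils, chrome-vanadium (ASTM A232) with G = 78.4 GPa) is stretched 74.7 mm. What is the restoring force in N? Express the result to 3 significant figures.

k = Gd⁴/(8D³N_a) = (78.4×10³)(1.63⁴)/(8·17.7³·5) = 2.4951 N/mm
F = k·δ = 2.4951 × 74.7 = 186.38 N

186 N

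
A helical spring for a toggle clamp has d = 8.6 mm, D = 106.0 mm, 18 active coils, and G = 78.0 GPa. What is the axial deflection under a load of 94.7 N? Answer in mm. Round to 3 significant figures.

38.1 mm

k = Gd⁴/(8D³N_a) = (78.0×10³)(8.6⁴)/(8·106.0³·18) = 2.4878 N/mm
δ = F/k = 94.7 / 2.4878 = 38.066 mm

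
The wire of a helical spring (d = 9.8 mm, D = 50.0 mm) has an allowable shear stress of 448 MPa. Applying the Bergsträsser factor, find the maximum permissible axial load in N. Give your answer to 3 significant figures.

2570 N

C = D/d = 50.0/9.8 = 5.1020
K_B = (4C+2)/(4C−3) = 22.408/17.408 = 1.2872
τ_max = K·8FD/(πd³) → F_max = τ_allow·πd³/(8DK)
F_max = 448·π·9.8³/(8·50.0·1.2872) = 1.3247e+06/514.89 = 2572.7 N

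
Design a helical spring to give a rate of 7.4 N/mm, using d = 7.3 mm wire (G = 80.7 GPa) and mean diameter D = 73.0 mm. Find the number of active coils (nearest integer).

10

N_a = Gd⁴/(8D³k) = (80.7×10³ × 7.3⁴)/(8 × 73.0³ × 7.4)
    = 2.29174e+08 / 2.30298e+07 = 9.951 → 10 coils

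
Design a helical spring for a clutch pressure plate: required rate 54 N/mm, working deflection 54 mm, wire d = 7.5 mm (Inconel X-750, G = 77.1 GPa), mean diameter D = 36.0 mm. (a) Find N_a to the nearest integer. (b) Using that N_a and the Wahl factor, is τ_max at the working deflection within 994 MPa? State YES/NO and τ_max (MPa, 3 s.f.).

(a) 12 coils; (b) YES, τ_max = 847 MPa

N_a = Gd⁴/(8D³k) = (77.1×10³)(7.5⁴)/(8·36.0³·54) = 12.1 → N_a = 12
Actual rate k = Gd⁴/(8D³·12) = 54.465 N/mm
Working load F = kδ = 54.465·54 = 2941.1 N
C = 36.0/7.5 = 4.8000; K_W = (4C−1)/(4C−4)+0.615/C = 1.3255
τ_max = K_W·8FD/(πd³) = 1.3255·639.11 = 847.13 MPa
τ_max ≤ 994 MPa → acceptable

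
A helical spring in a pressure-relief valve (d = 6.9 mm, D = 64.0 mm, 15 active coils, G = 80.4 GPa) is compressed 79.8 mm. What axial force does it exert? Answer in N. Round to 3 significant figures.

k = Gd⁴/(8D³N_a) = (80.4×10³)(6.9⁴)/(8·64.0³·15) = 5.7934 N/mm
F = k·δ = 5.7934 × 79.8 = 462.31 N

462 N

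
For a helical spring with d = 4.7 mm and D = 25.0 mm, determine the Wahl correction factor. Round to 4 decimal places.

1.2893

C = D/d = 25.0/4.7 = 5.3191
K_W = (4C−1)/(4C−4) + 0.615/C = 20.277/17.277 + 0.1156 = 1.2893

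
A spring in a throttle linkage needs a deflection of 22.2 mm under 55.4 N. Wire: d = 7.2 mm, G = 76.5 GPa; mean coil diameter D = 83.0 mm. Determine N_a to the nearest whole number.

Required rate k = F/δ = 55.4/22.2 = 2.4955 N/mm
N_a = Gd⁴/(8D³k) = (76.5×10³ × 7.2⁴)/(8 × 83.0³ × 2.4955)
    = 2.05585e+08 / 1.14151e+07 = 18.01 → 18 coils

18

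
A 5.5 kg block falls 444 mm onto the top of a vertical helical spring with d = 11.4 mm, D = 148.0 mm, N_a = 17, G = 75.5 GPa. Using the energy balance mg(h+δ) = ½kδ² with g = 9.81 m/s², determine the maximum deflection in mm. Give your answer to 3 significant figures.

k = Gd⁴/(8D³N_a) = (75.5×10³)(11.4⁴)/(8·148.0³·17) = 2.8923 N/mm
W = mg = 5.5 × 9.81 = 53.955 N
½kδ² − Wδ − Wh = 0 → δ = (W + √(W² + 2kWh))/k
δ = (53.955 + √(2911.1 + 138576))/2.8923 = (53.955 + 376.15)/2.8923 = 148.71 mm

149 mm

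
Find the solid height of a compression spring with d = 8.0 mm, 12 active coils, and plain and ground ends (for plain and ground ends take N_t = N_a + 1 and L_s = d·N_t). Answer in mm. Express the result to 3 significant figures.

plain and ground ends: N_t = N_a + 1 = 12 + 1 = 13
L_s = d·N_t = 8.0 × 13 = 104 mm

104 mm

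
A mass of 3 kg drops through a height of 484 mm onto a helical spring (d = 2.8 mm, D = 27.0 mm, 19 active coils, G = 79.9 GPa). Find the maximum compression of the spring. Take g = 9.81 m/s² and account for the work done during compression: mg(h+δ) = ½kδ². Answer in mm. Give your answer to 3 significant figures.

151 mm

k = Gd⁴/(8D³N_a) = (79.9×10³)(2.8⁴)/(8·27.0³·19) = 1.6415 N/mm
W = mg = 3 × 9.81 = 29.43 N
½kδ² − Wδ − Wh = 0 → δ = (W + √(W² + 2kWh))/k
δ = (29.43 + √(866.12 + 46763.8))/1.6415 = (29.43 + 218.24)/1.6415 = 150.88 mm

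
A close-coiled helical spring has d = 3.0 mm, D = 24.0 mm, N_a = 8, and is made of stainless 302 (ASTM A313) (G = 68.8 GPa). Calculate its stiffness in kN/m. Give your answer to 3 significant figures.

6.30 kN/m

k = Gd⁴/(8D³N_a) = (68.8×10³ × 3.0⁴) / (8 × 24.0³ × 8)
  = 5.5728e+06 / 884736 = 6.2988 N/mm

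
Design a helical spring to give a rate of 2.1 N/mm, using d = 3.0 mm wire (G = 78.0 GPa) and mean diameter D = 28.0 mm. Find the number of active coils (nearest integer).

17

N_a = Gd⁴/(8D³k) = (78.0×10³ × 3.0⁴)/(8 × 28.0³ × 2.1)
    = 6.318e+06 / 368794 = 17.13 → 17 coils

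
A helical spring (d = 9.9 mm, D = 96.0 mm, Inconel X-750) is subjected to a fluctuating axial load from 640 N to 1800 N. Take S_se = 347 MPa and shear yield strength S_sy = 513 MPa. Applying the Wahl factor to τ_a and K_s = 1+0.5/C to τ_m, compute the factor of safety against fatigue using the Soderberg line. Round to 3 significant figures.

C = D/d = 96.0/9.9 = 9.6970; K_W = (4C−1)/(4C−4)+0.615/C = 1.1497; K_s = 1+0.5/C = 1.0516
F_a = (F_max−F_min)/2 = 580 N; F_m = (F_max+F_min)/2 = 1220 N
τ_a = K_W·8F_aD/(πd³) = 1.1497 × 146.13 = 168 MPa
τ_m = K_s·8F_mD/(πd³) = 1.0516 × 307.37 = 323.22 MPa
Soderberg: 1/n_f = τ_a/S_se + τ_m/S_sy = 168/347 + 323.22/513 = 0.48414 + 0.63006 = 1.1142
n_f = 1/1.1142 = 0.8975

0.898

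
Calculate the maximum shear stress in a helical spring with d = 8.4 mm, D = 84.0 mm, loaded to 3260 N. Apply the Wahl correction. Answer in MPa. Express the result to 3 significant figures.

1350 MPa

Spring index C = D/d = 84.0/8.4 = 10.0000
K_W = (4C−1)/(4C−4) + 0.615/C = 39.000/36.000 + 0.0615 = 1.1448
τ₀ = 8FD/(πd³) = 8·3260·84.0/(π·8.4³) = 2.19072e+06/1862 = 1176.5 MPa
τ_max = K·τ₀ = 1.1448 × 1176.5 = 1346.9 MPa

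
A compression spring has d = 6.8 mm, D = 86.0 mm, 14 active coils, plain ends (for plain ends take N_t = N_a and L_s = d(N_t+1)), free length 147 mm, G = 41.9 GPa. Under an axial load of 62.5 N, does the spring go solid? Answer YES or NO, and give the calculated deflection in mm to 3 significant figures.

k = Gd⁴/(8D³N_a) = (41.9×10³)(6.8⁴)/(8·86.0³·14) = 1.2576 N/mm
N_t = 14; L_s = 6.8·15 = 102 mm; δ_solid = L₀ − L_s = 147 − 102 = 45 mm
δ = F/k = 62.5/1.2576 = 49.699 mm
δ ≥ δ_solid → spring goes solid

YES, δ = 49.7 mm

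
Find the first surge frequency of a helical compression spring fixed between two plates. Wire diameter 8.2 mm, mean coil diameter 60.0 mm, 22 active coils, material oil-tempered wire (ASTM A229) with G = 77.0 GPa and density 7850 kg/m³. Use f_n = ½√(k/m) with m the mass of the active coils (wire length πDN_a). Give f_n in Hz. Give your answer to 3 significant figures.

36.5 Hz

k = Gd⁴/(8D³N_a) = (77.0×10³)(8.2⁴)/(8·60.0³·22) = 9.1576 N/mm = 9157.6 N/m
Wire length L = πDN_a = π·60.0·22 = 4146.9 mm
m = ρ·(πd²/4)·L = 7850 × 52.81×10⁻⁶ m² × 4.1469 m = 1.7191 kg
f_n = ½√(k/m) = 0.5·√(9157.6/1.7191) = 0.5·√(5326.8) = 36.493 Hz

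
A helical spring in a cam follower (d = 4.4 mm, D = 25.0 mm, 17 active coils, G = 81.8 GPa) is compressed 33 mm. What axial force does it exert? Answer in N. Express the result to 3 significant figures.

k = Gd⁴/(8D³N_a) = (81.8×10³)(4.4⁴)/(8·25.0³·17) = 14.428 N/mm
F = k·δ = 14.428 × 33 = 476.12 N

476 N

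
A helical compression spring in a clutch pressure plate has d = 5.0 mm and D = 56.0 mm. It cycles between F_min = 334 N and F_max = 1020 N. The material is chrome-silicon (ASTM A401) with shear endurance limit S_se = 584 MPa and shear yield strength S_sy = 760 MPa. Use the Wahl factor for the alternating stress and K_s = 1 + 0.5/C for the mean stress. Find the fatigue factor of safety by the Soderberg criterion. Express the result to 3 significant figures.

0.550

C = D/d = 56.0/5.0 = 11.2000; K_W = (4C−1)/(4C−4)+0.615/C = 1.1284; K_s = 1+0.5/C = 1.0446
F_a = (F_max−F_min)/2 = 343 N; F_m = (F_max+F_min)/2 = 677 N
τ_a = K_W·8F_aD/(πd³) = 1.1284 × 391.3 = 441.56 MPa
τ_m = K_s·8F_mD/(πd³) = 1.0446 × 772.34 = 806.82 MPa
Soderberg: 1/n_f = τ_a/S_se + τ_m/S_sy = 441.56/584 + 806.82/760 = 0.75610 + 1.06160 = 1.8177
n_f = 1/1.8177 = 0.5501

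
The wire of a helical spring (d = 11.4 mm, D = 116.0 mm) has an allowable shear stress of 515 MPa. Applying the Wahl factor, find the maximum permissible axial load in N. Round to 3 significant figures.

2260 N

C = D/d = 116.0/11.4 = 10.1754
K_W = (4C−1)/(4C−4) + 0.615/C = 39.702/36.702 + 0.0604 = 1.1422
τ_max = K·8FD/(πd³) → F_max = τ_allow·πd³/(8DK)
F_max = 515·π·11.4³/(8·116.0·1.1422) = 2.397e+06/1059.9 = 2261.5 N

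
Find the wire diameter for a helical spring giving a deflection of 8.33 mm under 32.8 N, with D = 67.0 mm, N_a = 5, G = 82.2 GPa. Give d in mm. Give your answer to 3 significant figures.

4.90 mm

Required rate k = F/δ = 32.8/8.33 = 3.9376 N/mm
d = (8D³N_a·k / G)^(1/4) = (8·67.0³·5·3.9376 / (82.2×10³))^0.25
  = (576.29)^0.25 = 4.8996 mm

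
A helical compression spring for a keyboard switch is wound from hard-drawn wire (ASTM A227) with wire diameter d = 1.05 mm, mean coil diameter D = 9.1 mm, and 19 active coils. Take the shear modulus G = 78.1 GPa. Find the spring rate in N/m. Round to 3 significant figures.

829 N/m

k = Gd⁴/(8D³N_a) = (78.1×10³ × 1.05⁴) / (8 × 9.1³ × 19)
  = 94931 / 114543 = 0.82878 N/mm = 828.78 N/m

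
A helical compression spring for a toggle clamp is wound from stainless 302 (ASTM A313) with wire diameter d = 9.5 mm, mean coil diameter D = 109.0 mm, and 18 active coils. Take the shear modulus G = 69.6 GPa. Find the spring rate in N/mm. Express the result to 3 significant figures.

k = Gd⁴/(8D³N_a) = (69.6×10³ × 9.5⁴) / (8 × 109.0³ × 18)
  = 5.66896e+08 / 1.86484e+08 = 3.0399 N/mm

3.04 N/mm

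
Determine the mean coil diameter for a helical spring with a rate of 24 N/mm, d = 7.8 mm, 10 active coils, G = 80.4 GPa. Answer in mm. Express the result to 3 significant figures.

D = (Gd⁴/(8N_a·k))^(1/3) = (80.4×10³·7.8⁴/(8·10·24))^(1/3)
  = (155001)^(1/3) = 53.7169 mm

53.7 mm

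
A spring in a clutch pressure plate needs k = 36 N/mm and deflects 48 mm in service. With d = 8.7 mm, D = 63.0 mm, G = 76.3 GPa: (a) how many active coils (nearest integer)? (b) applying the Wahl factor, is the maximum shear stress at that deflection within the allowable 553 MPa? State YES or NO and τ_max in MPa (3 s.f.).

(a) 6 coils; (b) YES, τ_max = 513 MPa

N_a = Gd⁴/(8D³k) = (76.3×10³)(8.7⁴)/(8·63.0³·36) = 6.07 → N_a = 6
Actual rate k = Gd⁴/(8D³·6) = 36.42 N/mm
Working load F = kδ = 36.42·48 = 1748.2 N
C = 63.0/8.7 = 7.2414; K_W = (4C−1)/(4C−4)+0.615/C = 1.2051
τ_max = K_W·8FD/(πd³) = 1.2051·425.9 = 513.24 MPa
τ_max ≤ 553 MPa → acceptable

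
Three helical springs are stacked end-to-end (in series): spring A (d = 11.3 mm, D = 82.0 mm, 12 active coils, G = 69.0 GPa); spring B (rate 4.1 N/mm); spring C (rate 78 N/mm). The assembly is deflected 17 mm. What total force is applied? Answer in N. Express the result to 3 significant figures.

k_A = Gd⁴/(8D³N_a) = (69.0×10³)(11.3⁴)/(8·82.0³·12) = 21.254 N/mm
Series: 1/k_eq = 1/21.254 + 1/4.1 + 1/78 = 0.30377; k_eq = 3.2919 N/mm
F = k_eq·δ = 3.2919·17 = 55.963 N

56.0 N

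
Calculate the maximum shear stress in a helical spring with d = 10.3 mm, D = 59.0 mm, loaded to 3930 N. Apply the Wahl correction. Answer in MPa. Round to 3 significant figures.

Spring index C = D/d = 59.0/10.3 = 5.7282
K_W = (4C−1)/(4C−4) + 0.615/C = 21.913/18.913 + 0.1074 = 1.2660
τ₀ = 8FD/(πd³) = 8·3930·59.0/(π·10.3³) = 1.85496e+06/3432.9 = 540.35 MPa
τ_max = K·τ₀ = 1.2660 × 540.35 = 684.07 MPa

684 MPa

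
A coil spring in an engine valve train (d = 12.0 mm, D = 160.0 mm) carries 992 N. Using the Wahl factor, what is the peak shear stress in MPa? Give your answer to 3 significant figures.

259 MPa

Spring index C = D/d = 160.0/12.0 = 13.3333
K_W = (4C−1)/(4C−4) + 0.615/C = 52.333/49.333 + 0.0461 = 1.1069
τ₀ = 8FD/(πd³) = 8·992·160.0/(π·12.0³) = 1.26976e+06/5428.7 = 233.9 MPa
τ_max = K·τ₀ = 1.1069 × 233.9 = 258.91 MPa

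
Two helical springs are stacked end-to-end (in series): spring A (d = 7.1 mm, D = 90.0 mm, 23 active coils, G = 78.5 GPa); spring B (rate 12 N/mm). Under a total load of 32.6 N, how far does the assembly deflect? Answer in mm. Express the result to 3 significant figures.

k_A = Gd⁴/(8D³N_a) = (78.5×10³)(7.1⁴)/(8·90.0³·23) = 1.4872 N/mm
Series: 1/k_eq = 1/1.4872 + 1/12 = 0.75576; k_eq = 1.3232 N/mm
δ = F/k_eq = 32.6/1.3232 = 24.638 mm

24.6 mm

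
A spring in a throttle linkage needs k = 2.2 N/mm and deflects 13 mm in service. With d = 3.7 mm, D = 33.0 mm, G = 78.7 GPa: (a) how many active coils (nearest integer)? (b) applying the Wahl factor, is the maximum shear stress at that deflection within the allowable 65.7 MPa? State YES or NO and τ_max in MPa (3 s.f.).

N_a = Gd⁴/(8D³k) = (78.7×10³)(3.7⁴)/(8·33.0³·2.2) = 23.32 → N_a = 23
Actual rate k = Gd⁴/(8D³·23) = 2.2306 N/mm
Working load F = kδ = 2.2306·13 = 28.998 N
C = 33.0/3.7 = 8.9189; K_W = (4C−1)/(4C−4)+0.615/C = 1.1637
τ_max = K_W·8FD/(πd³) = 1.1637·48.108 = 55.981 MPa
τ_max ≤ 65.7 MPa → acceptable

(a) 23 coils; (b) YES, τ_max = 56.0 MPa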